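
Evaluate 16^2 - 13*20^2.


x^2 - d*y^2
= 16^2 - 13*20^2
= 256 - 5200
= -4944

-4944


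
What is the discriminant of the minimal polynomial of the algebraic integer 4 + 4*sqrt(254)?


The element 4 + 4*sqrt(254) has minimal polynomial:
x^2 - 8*x - 4048
Discriminant = (-8)^2 - 4*(-4048)
= 64 + 16192
= 16256

16256


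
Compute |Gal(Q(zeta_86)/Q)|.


|Gal(Q(zeta_86)/Q)| = phi(86)
= 42

42


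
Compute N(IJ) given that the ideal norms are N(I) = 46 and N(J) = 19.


N(IJ) = N(I) * N(J)
= 46 * 19
= 874

874


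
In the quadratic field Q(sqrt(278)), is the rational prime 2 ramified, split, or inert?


K = Q(sqrt(278)). Since d mod 4 = 2, disc(K) = 1112.
Check p | disc: 1112 mod 2 = 0.
p divides disc, so p ramifies: (p) = P^2 with e=2, f=1, g=1.
Therefore p is ramified.

ramified


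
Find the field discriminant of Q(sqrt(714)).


For K = Q(sqrt(d)) with d squarefree: disc(K) = d if d = 1 mod 4, and disc(K) = 4d if d = 2 or 3 mod 4.
Here d = 714, and d mod 4 = 2.
d = 2 mod 4, not 1 (O_K = Z[sqrt(d)]), so disc(K) = 4d = 4 * (714) = 2856

2856


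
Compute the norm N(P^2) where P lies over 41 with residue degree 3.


N(P^a) = p^(a*f)
= 41^(2*3)
= 41^6
= 4750104241

4750104241


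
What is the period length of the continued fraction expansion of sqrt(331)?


Run the CF algorithm for sqrt(331).
a_0 = floor(sqrt(331)) = 18; set m_0=0, q_0=1.
Recurrence: m' = q*a - m,  q' = (d - m'^2)/q,  a' = floor((a_0 + m')/q').
  step 1: m=18, q=7, a=5
  step 2: m=17, q=6, a=5
  step 3: m=13, q=27, a=1
  step 4: m=14, q=5, a=6
  step 5: m=16, q=15, a=2
  step 6: m=14, q=9, a=3
  step 7: m=13, q=18, a=1
  step 8: m=5, q=17, a=1
  step 9: m=12, q=11, a=2
  step 10: m=10, q=21, a=1
  step 11: m=11, q=10, a=2
  step 12: m=9, q=25, a=1
  step 13: m=16, q=3, a=11
  step 14: m=17, q=14, a=2
  step 15: m=11, q=15, a=1
  step 16: m=4, q=21, a=1
  step 17: m=17, q=2, a=17
  step 18: m=17, q=21, a=1
  step 19: m=4, q=15, a=1
  step 20: m=11, q=14, a=2
  step 21: m=17, q=3, a=11
  step 22: m=16, q=25, a=1
  step 23: m=9, q=10, a=2
  step 24: m=11, q=21, a=1
  step 25: m=10, q=11, a=2
  step 26: m=12, q=17, a=1
  step 27: m=5, q=18, a=1
  step 28: m=13, q=9, a=3
  step 29: m=14, q=15, a=2
  step 30: m=16, q=5, a=6
  step 31: m=14, q=27, a=1
  step 32: m=13, q=6, a=5
  step 33: m=17, q=7, a=5
  step 34: m=18, q=1, a=36
a_34 = 2*a_0 = 36, so the period closes here.
sqrt(331) = [18; 5, 5, 1, 6, 2, 3, 1, 1, 2, 1, 2, 1, 11, 2, 1, 1, 17, 1, 1, 2, 11, 1, 2, 1, 2, 1, 1, 3, 2, 6, 1, 5, 5, 36]
Period length = 34

34


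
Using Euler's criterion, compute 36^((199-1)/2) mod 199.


p = 199 is prime and the exponent is (p-1)/2 = 99, so by Euler's criterion 36^99 = (36/199) = +1 or -1 mod 199.
Compute by square-and-multiply:
  99 = 64 + 32 + 2 + 1 (binary 1100011)
  Repeated squaring mod 199: 36^1 = 36, 36^2 = 102, 36^4 = 56, 36^8 = 151, 36^16 = 115, 36^32 = 91, 36^64 = 122
  36^99 = 36^64 * 36^32 * 36^2 * 36^1 = 122 * 91 * 102 * 36 mod 199
    122 * 91 = 11102 = 157 mod 199
    157 * 102 = 16014 = 94 mod 199
    94 * 36 = 3384 = 1 mod 199
  36^99 = 1 mod 199
Result 1: 36 is a quadratic residue mod 199.
36^99 mod 199 = 1

1


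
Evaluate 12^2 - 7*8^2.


x^2 - d*y^2
= 12^2 - 7*8^2
= 144 - 448
= -304

-304


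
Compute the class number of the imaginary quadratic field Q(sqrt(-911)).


K = Q(sqrt(-911)). d mod 4 = 1, so D = disc(K) = d = -911
h(K) equals the number of primitive reduced positive-definite forms (a, b, c) = a*x^2 + b*x*y + c*y^2 with b^2 - 4ac = D,
where reduced means |b| <= a <= c, with b >= 0 whenever |b| = a or a = c, and primitive means gcd(a, b, c) = 1.
Reduced forces 3a^2 <= |D| = 911, so 1 <= a <= 17; b must have the parity of D, and c = (b^2 - D)/(4a) must be an integer >= a.
Enumerate a = 1..17, b in [-a, a]:
  a=1: (1, 1, 228)  [1]
  a=2: (2, -1, 114), (2, 1, 114)  [2]
  a=3: (3, -1, 76), (3, 1, 76)  [2]
  a=4: (4, -1, 57), (4, 1, 57)  [2]
  a=5: (5, -3, 46), (5, 3, 46)  [2]
  a=6: (6, -5, 39), (6, -1, 38), (6, 1, 38), (6, 5, 39)  [4]
  a=7: none
  a=8: (8, -7, 30), (8, 7, 30)  [2]
  a=9: (9, -5, 26), (9, 5, 26)  [2]
  a=10: (10, -7, 24), (10, -3, 23), (10, 3, 23), (10, 7, 24)  [4]
  a=11: none
  a=12: (12, -7, 20), (12, -1, 19), (12, 1, 19), (12, 7, 20)  [4]
  a=13: (13, -5, 18), (13, 5, 18)  [2]
  a=14: none
  a=15: (15, -13, 18), (15, -7, 16), (15, 7, 16), (15, 13, 18)  [4]
  a=16..17: none
Total reduced forms: 1 + 2 + 2 + 2 + 2 + 4 + 2 + 2 + 4 + 4 + 2 + 4 = 31
h = 31

31


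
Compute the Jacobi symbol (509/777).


Compute (509/777) via quadratic reciprocity:
  reciprocity: (509/777) -> +(777/509)
  reduce: (268/509)
  pull out 2: (2/509) = -1  (since 509 mod 8 = 5)
  pull out 2: (2/509) = -1  (since 509 mod 8 = 5)
  reciprocity: (67/509) -> +(509/67)
  reduce: (40/67)
  pull out 2: (2/67) = -1  (since 67 mod 8 = 3)
  pull out 2: (2/67) = -1  (since 67 mod 8 = 3)
  pull out 2: (2/67) = -1  (since 67 mod 8 = 3)
  reciprocity: (5/67) -> +(67/5)
  reduce: (2/5)
  pull out 2: (2/5) = -1  (since 5 mod 8 = 5)
  (1/5) = 1
Product of signs = 1

1


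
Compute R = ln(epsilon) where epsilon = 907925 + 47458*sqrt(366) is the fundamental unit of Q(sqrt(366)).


epsilon = 907925 + 47458*sqrt(366)
= 1.8158e+06
R = ln(1.8158e+06)
= 14.4121

14.4121


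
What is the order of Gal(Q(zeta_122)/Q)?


|Gal(Q(zeta_122)/Q)| = phi(122)
= 60

60


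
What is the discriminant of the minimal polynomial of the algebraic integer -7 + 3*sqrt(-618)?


The element -7 + 3*sqrt(-618) has minimal polynomial:
x^2 + 14*x + 5611
Discriminant = (14)^2 - 4*(5611)
= 196 - 22444
= -22248

-22248


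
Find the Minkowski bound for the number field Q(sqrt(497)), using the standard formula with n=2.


d = 497, d mod 4 = 1, so disc(K) = d = 497; |disc(K)| = 497
Real quadratic field, so n = 2, s = r2 = 0, r1 = 2
M = (n!/n^n) * (4/pi)^s * sqrt(|disc(K)|) = (2!/2^2) * (4/pi)^0 * sqrt(497)
= 0.5 * 1.000000 * 22.293497
= 11.1467

11.1467


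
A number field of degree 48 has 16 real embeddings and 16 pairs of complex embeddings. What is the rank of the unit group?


By Dirichlet's unit theorem:
rank = r1 + r2 - 1
= 16 + 16 - 1
= 31

31


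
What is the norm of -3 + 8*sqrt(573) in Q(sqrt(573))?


N(a + b*sqrt(d)) = a^2 - d*b^2
= (-3)^2 - (573)*(8)^2
= 9 - 36672
= -36663

-36663


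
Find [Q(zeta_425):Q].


The degree equals Euler's totient phi(425).
425 = 5^2 * 17
phi(425) = 320

320


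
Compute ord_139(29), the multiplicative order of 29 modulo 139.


We want ord_139(29), the smallest k >= 1 with 29^k = 1 mod 139.
n = 139 = 139, phi(139) = 138; the order divides phi(n).
Divisors of 138: 1, 2, 3, 6, 23, 46, 69, 138
Repeated squaring mod 139: 29^1 = 29, 29^2 = 7, 29^4 = 49, 29^8 = 38, 29^16 = 54, 29^32 = 136, 29^64 = 9, 29^128 = 81
Test divisors in increasing order:
  k=1: 29^1 = 29 mod 139
  k=2: 29^2 = 7 mod 139
  k=3: 29^3 = 7 * 29 = 64 mod 139
  k=6: 29^6 = 49 * 7 = 65 mod 139
  k=23: 29^23 = 54 * 49 * 7 * 29 = 42 mod 139
  k=46: 29^46 = 136 * 38 * 49 * 7 = 96 mod 139
  k=69: 29^69 = 9 * 49 * 29 = 1 mod 139  <- first divisor giving 1
Order = 69

69


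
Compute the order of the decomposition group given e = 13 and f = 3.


|D_P| = e * f
= 13 * 3
= 39

39


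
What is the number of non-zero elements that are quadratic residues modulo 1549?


For prime p, the number of non-zero quadratic residues is (p-1)/2.
= (1549-1)/2
= 774

774


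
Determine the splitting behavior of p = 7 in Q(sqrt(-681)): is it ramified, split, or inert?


K = Q(sqrt(-681)). Since d mod 4 = 3, disc(K) = -2724.
Check p | disc: -2724 mod 7 = 6.
p does not divide disc. Compute Legendre symbol (d/p):
5^((7-1)/2) mod 7 = -1
(d/p) = -1, so p is inert: (p) stays prime with e=1, f=2, g=1.
Therefore p is inert.

inert


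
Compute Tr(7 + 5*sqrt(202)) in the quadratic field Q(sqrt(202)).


Tr(a + b*sqrt(d)) = (a + b*sqrt(d)) + (a - b*sqrt(d)) = 2a
= 2 * (7)
= 14

14


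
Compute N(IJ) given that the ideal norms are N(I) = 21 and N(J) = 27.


N(IJ) = N(I) * N(J)
= 21 * 27
= 567

567


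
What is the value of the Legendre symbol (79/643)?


p = 643 is prime, so compute (79/643) with the reciprocity algorithm (Jacobi-symbol steps: pull out 2s via (2/n), flip via reciprocity, reduce):
  reciprocity: (79/643) -> -(643/79)
  reduce: (11/79)
  reciprocity: (11/79) -> -(79/11)
  reduce: (2/11)
  pull out 2: (2/11) = -1  (since 11 mod 8 = 3)
  (1/11) = 1
Product of signs = -1
(79/643) = -1

-1


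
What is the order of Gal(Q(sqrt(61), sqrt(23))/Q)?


The 2 square roots of distinct primes are multiplicatively independent over Q,
so [K:Q] = 2^2 and Gal(K/Q) is isomorphic to (Z/2Z)^2.
|Gal| = 2^2 = 4

4


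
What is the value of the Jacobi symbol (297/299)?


Compute (297/299) via quadratic reciprocity:
  reciprocity: (297/299) -> +(299/297)
  reduce: (2/297)
  pull out 2: (2/297) = +1  (since 297 mod 8 = 1)
  (1/297) = 1
Product of signs = 1

1


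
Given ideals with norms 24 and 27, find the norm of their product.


N(IJ) = N(I) * N(J)
= 24 * 27
= 648

648


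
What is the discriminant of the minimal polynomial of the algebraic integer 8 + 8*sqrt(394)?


The element 8 + 8*sqrt(394) has minimal polynomial:
x^2 - 16*x - 25152
Discriminant = (-16)^2 - 4*(-25152)
= 256 + 100608
= 100864

100864


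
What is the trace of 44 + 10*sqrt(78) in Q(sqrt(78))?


Tr(a + b*sqrt(d)) = (a + b*sqrt(d)) + (a - b*sqrt(d)) = 2a
= 2 * (44)
= 88

88


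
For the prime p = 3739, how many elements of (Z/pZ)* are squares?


For prime p, the number of non-zero quadratic residues is (p-1)/2.
= (3739-1)/2
= 1869

1869


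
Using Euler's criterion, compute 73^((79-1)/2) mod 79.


p = 79 is prime and the exponent is (p-1)/2 = 39, so by Euler's criterion 73^39 = (73/79) = +1 or -1 mod 79.
Compute by square-and-multiply:
  39 = 32 + 4 + 2 + 1 (binary 100111)
  Repeated squaring mod 79: 73^1 = 73, 73^2 = 36, 73^4 = 32, 73^8 = 76, 73^16 = 9, 73^32 = 2
  73^39 = 73^32 * 73^4 * 73^2 * 73^1 = 2 * 32 * 36 * 73 mod 79
    2 * 32 = 64 = 64 mod 79
    64 * 36 = 2304 = 13 mod 79
    13 * 73 = 949 = 1 mod 79
  73^39 = 1 mod 79
Result 1: 73 is a quadratic residue mod 79.
73^39 mod 79 = 1

1


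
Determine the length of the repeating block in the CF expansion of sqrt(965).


Run the CF algorithm for sqrt(965).
a_0 = floor(sqrt(965)) = 31; set m_0=0, q_0=1.
Recurrence: m' = q*a - m,  q' = (d - m'^2)/q,  a' = floor((a_0 + m')/q').
  step 1: m=31, q=4, a=15
  step 2: m=29, q=31, a=1
  step 3: m=2, q=31, a=1
  step 4: m=29, q=4, a=15
  step 5: m=31, q=1, a=62
a_5 = 2*a_0 = 62, so the period closes here.
sqrt(965) = [31; 15, 1, 1, 15, 62]
Period length = 5

5


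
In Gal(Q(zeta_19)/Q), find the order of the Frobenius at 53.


The Frobenius at p in Gal(Q(zeta_n)/Q) = (Z/nZ)* is the class of p, so its order is ord_19(53), the smallest k >= 1 with 53^k = 1 mod 19.
n = 19 = 19, phi(19) = 18; the order divides phi(n).
Divisors of 18: 1, 2, 3, 6, 9, 18
Repeated squaring mod 19: 53^1 = 15, 53^2 = 16, 53^4 = 9, 53^8 = 5, 53^16 = 6
Test divisors in increasing order:
  k=1: 53^1 = 15 mod 19
  k=2: 53^2 = 16 mod 19
  k=3: 53^3 = 16 * 15 = 12 mod 19
  k=6: 53^6 = 9 * 16 = 11 mod 19
  k=9: 53^9 = 5 * 15 = 18 mod 19
  k=18: 53^18 = 6 * 16 = 1 mod 19  <- first divisor giving 1
Order = 18

18


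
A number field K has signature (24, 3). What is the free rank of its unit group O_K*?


By Dirichlet's unit theorem:
rank = r1 + r2 - 1
= 24 + 3 - 1
= 26

26


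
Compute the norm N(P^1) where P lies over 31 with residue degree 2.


N(P^a) = p^(a*f)
= 31^(1*2)
= 31^2
= 961

961


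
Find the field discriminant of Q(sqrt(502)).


For K = Q(sqrt(d)) with d squarefree: disc(K) = d if d = 1 mod 4, and disc(K) = 4d if d = 2 or 3 mod 4.
Here d = 502, and d mod 4 = 2.
d = 2 mod 4, not 1 (O_K = Z[sqrt(d)]), so disc(K) = 4d = 4 * (502) = 2008

2008


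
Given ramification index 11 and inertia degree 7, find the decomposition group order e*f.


|D_P| = e * f
= 11 * 7
= 77

77


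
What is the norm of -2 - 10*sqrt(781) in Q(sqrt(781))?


N(a + b*sqrt(d)) = a^2 - d*b^2
= (-2)^2 - (781)*(-10)^2
= 4 - 78100
= -78096

-78096


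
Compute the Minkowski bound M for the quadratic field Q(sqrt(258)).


d = 258, d mod 4 = 2, so disc(K) = 4d = 1032; |disc(K)| = 1032
Real quadratic field, so n = 2, s = r2 = 0, r1 = 2
M = (n!/n^n) * (4/pi)^s * sqrt(|disc(K)|) = (2!/2^2) * (4/pi)^0 * sqrt(1032)
= 0.5 * 1.000000 * 32.124757
= 16.0624

16.0624


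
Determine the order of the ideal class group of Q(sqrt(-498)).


K = Q(sqrt(-498)). d mod 4 = 2, so D = disc(K) = 4d = -1992
h(K) equals the number of primitive reduced positive-definite forms (a, b, c) = a*x^2 + b*x*y + c*y^2 with b^2 - 4ac = D,
where reduced means |b| <= a <= c, with b >= 0 whenever |b| = a or a = c, and primitive means gcd(a, b, c) = 1.
Reduced forces 3a^2 <= |D| = 1992, so 1 <= a <= 25; b must have the parity of D, and c = (b^2 - D)/(4a) must be an integer >= a.
Enumerate a = 1..25, b in [-a, a]:
  a=1: (1, 0, 498)  [1]
  a=2: (2, 0, 249)  [1]
  a=3: (3, 0, 166)  [1]
  a=4..5: none
  a=6: (6, 0, 83)  [1]
  a=7..12: none
  a=13: (13, -6, 39), (13, 6, 39)  [2]
  a=14..22: none
  a=23: (23, -20, 26), (23, 20, 26)  [2]
  a=24..25: none
Total reduced forms: 1 + 1 + 1 + 1 + 2 + 2 = 8
h = 8

8


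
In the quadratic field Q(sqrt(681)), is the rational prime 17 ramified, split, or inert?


K = Q(sqrt(681)). Since d mod 4 = 1, disc(K) = 681.
Check p | disc: 681 mod 17 = 1.
p does not divide disc. Compute Legendre symbol (d/p):
1^((17-1)/2) mod 17 = 1
(d/p) = 1, so p splits: (p) = P*P' with e=1, f=1, g=2.
Therefore p is split.

split


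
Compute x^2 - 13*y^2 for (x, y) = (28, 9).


x^2 - d*y^2
= 28^2 - 13*9^2
= 784 - 1053
= -269

-269


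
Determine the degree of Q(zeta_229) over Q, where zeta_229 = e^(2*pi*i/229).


The degree equals Euler's totient phi(229).
229 = 229
phi(229) = 228

228


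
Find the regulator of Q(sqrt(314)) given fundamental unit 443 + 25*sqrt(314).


epsilon = 443 + 25*sqrt(314)
= 886.0011
R = ln(886.0011)
= 6.7867

6.7867


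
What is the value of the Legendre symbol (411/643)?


p = 643 is prime, so compute (411/643) with the reciprocity algorithm (Jacobi-symbol steps: pull out 2s via (2/n), flip via reciprocity, reduce):
  reciprocity: (411/643) -> -(643/411)
  reduce: (232/411)
  pull out 2: (2/411) = -1  (since 411 mod 8 = 3)
  pull out 2: (2/411) = -1  (since 411 mod 8 = 3)
  pull out 2: (2/411) = -1  (since 411 mod 8 = 3)
  reciprocity: (29/411) -> +(411/29)
  reduce: (5/29)
  reciprocity: (5/29) -> +(29/5)
  reduce: (4/5)
  pull out 2: (2/5) = -1  (since 5 mod 8 = 5)
  pull out 2: (2/5) = -1  (since 5 mod 8 = 5)
  (1/5) = 1
Product of signs = 1
(411/643) = 1

1


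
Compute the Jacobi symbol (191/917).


Compute (191/917) via quadratic reciprocity:
  reciprocity: (191/917) -> +(917/191)
  reduce: (153/191)
  reciprocity: (153/191) -> +(191/153)
  reduce: (38/153)
  pull out 2: (2/153) = +1  (since 153 mod 8 = 1)
  reciprocity: (19/153) -> +(153/19)
  reduce: (1/19)
  (1/19) = 1
Product of signs = 1

1


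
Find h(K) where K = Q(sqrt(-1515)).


K = Q(sqrt(-1515)). d mod 4 = 1, so D = disc(K) = d = -1515
h(K) equals the number of primitive reduced positive-definite forms (a, b, c) = a*x^2 + b*x*y + c*y^2 with b^2 - 4ac = D,
where reduced means |b| <= a <= c, with b >= 0 whenever |b| = a or a = c, and primitive means gcd(a, b, c) = 1.
Reduced forces 3a^2 <= |D| = 1515, so 1 <= a <= 22; b must have the parity of D, and c = (b^2 - D)/(4a) must be an integer >= a.
Enumerate a = 1..22, b in [-a, a]:
  a=1: (1, 1, 379)  [1]
  a=2: none
  a=3: (3, 3, 127)  [1]
  a=4: none
  a=5: (5, 5, 77)  [1]
  a=6: none
  a=7: (7, -5, 55), (7, 5, 55)  [2]
  a=8..10: none
  a=11: (11, -5, 35), (11, 5, 35)  [2]
  a=12..14: none
  a=15: (15, 15, 29)  [1]
  a=16: none
  a=17: (17, -7, 23), (17, 7, 23)  [2]
  a=18: none
  a=19: (19, -9, 21), (19, 9, 21)  [2]
  a=20..22: none
Total reduced forms: 1 + 1 + 1 + 2 + 2 + 1 + 2 + 2 = 12
h = 12

12


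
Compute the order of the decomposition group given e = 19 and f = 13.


|D_P| = e * f
= 19 * 13
= 247

247


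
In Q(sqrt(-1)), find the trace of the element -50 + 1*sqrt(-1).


Tr(a + b*sqrt(d)) = (a + b*sqrt(d)) + (a - b*sqrt(d)) = 2a
= 2 * (-50)
= -100

-100


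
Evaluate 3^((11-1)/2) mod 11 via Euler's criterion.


p = 11 is prime and the exponent is (p-1)/2 = 5, so by Euler's criterion 3^5 = (3/11) = +1 or -1 mod 11.
Compute by square-and-multiply:
  5 = 4 + 1 (binary 101)
  Repeated squaring mod 11: 3^1 = 3, 3^2 = 9, 3^4 = 4
  3^5 = 3^4 * 3^1 = 4 * 3 mod 11
    4 * 3 = 12 = 1 mod 11
  3^5 = 1 mod 11
Result 1: 3 is a quadratic residue mod 11.
3^5 mod 11 = 1

1


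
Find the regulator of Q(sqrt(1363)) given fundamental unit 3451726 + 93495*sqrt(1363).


epsilon = 3451726 + 93495*sqrt(1363)
= 6.9035e+06
R = ln(6.9035e+06)
= 15.7475

15.7475


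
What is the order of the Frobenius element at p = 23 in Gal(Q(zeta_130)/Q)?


The Frobenius at p in Gal(Q(zeta_n)/Q) = (Z/nZ)* is the class of p, so its order is ord_130(23), the smallest k >= 1 with 23^k = 1 mod 130.
n = 130 = 2 * 5 * 13, phi(130) = 48; the order divides phi(n).
Divisors of 48: 1, 2, 3, 4, 6, 8, 12, 16, 24, 48
Repeated squaring mod 130: 23^1 = 23, 23^2 = 9, 23^4 = 81, 23^8 = 61, 23^16 = 81, 23^32 = 61
Test divisors in increasing order:
  k=1: 23^1 = 23 mod 130
  k=2: 23^2 = 9 mod 130
  k=3: 23^3 = 9 * 23 = 77 mod 130
  k=4: 23^4 = 81 mod 130
  k=6: 23^6 = 81 * 9 = 79 mod 130
  k=8: 23^8 = 61 mod 130
  k=12: 23^12 = 61 * 81 = 1 mod 130  <- first divisor giving 1
Order = 12

12


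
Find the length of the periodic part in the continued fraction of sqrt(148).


Run the CF algorithm for sqrt(148).
a_0 = floor(sqrt(148)) = 12; set m_0=0, q_0=1.
Recurrence: m' = q*a - m,  q' = (d - m'^2)/q,  a' = floor((a_0 + m')/q').
  step 1: m=12, q=4, a=6
  step 2: m=12, q=1, a=24
a_2 = 2*a_0 = 24, so the period closes here.
sqrt(148) = [12; 6, 24]
Period length = 2

2


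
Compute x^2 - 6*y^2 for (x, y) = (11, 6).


x^2 - d*y^2
= 11^2 - 6*6^2
= 121 - 216
= -95

-95


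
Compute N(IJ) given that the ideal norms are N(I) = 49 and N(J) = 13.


N(IJ) = N(I) * N(J)
= 49 * 13
= 637

637


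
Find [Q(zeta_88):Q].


The degree equals Euler's totient phi(88).
88 = 2^3 * 11
phi(88) = 40

40


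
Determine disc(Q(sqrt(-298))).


For K = Q(sqrt(d)) with d squarefree: disc(K) = d if d = 1 mod 4, and disc(K) = 4d if d = 2 or 3 mod 4.
Here d = -298, and d mod 4 = 2.
d = 2 mod 4, not 1 (O_K = Z[sqrt(d)]), so disc(K) = 4d = 4 * (-298) = -1192

-1192


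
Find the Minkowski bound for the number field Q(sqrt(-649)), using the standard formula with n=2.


d = -649, d mod 4 = 3, so disc(K) = 4d = -2596; |disc(K)| = 2596
Imaginary quadratic field, so n = 2, s = r2 = 1, r1 = 0
M = (n!/n^n) * (4/pi)^s * sqrt(|disc(K)|) = (2!/2^2) * (4/pi)^1 * sqrt(2596)
= 0.5 * 1.273240 * 50.950957
= 32.4364

32.4364


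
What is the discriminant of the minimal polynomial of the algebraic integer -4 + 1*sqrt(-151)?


The element -4 + 1*sqrt(-151) has minimal polynomial:
x^2 + 8*x + 167
Discriminant = (8)^2 - 4*(167)
= 64 - 668
= -604

-604


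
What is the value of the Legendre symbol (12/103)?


p = 103 is prime, so compute (12/103) with the reciprocity algorithm (Jacobi-symbol steps: pull out 2s via (2/n), flip via reciprocity, reduce):
  pull out 2: (2/103) = +1  (since 103 mod 8 = 7)
  pull out 2: (2/103) = +1  (since 103 mod 8 = 7)
  reciprocity: (3/103) -> -(103/3)
  reduce: (1/3)
  (1/3) = 1
Product of signs = -1
(12/103) = -1

-1


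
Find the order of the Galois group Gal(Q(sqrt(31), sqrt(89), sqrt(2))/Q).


The 3 square roots of distinct primes are multiplicatively independent over Q,
so [K:Q] = 2^3 and Gal(K/Q) is isomorphic to (Z/2Z)^3.
|Gal| = 2^3 = 8

8


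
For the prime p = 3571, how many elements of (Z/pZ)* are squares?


For prime p, the number of non-zero quadratic residues is (p-1)/2.
= (3571-1)/2
= 1785

1785


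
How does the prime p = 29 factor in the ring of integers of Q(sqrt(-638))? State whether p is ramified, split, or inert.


K = Q(sqrt(-638)). Since d mod 4 = 2, disc(K) = -2552.
Check p | disc: -2552 mod 29 = 0.
p divides disc, so p ramifies: (p) = P^2 with e=2, f=1, g=1.
Therefore p is ramified.

ramified


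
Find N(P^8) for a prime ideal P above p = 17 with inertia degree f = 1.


N(P^a) = p^(a*f)
= 17^(8*1)
= 17^8
= 6975757441

6975757441


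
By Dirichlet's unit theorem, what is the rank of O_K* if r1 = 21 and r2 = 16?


By Dirichlet's unit theorem:
rank = r1 + r2 - 1
= 21 + 16 - 1
= 36

36


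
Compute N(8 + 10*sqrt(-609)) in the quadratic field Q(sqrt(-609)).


N(a + b*sqrt(d)) = a^2 - d*b^2
= (8)^2 - (-609)*(10)^2
= 64 + 60900
= 60964

60964


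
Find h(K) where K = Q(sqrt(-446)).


K = Q(sqrt(-446)). d mod 4 = 2, so D = disc(K) = 4d = -1784
h(K) equals the number of primitive reduced positive-definite forms (a, b, c) = a*x^2 + b*x*y + c*y^2 with b^2 - 4ac = D,
where reduced means |b| <= a <= c, with b >= 0 whenever |b| = a or a = c, and primitive means gcd(a, b, c) = 1.
Reduced forces 3a^2 <= |D| = 1784, so 1 <= a <= 24; b must have the parity of D, and c = (b^2 - D)/(4a) must be an integer >= a.
Enumerate a = 1..24, b in [-a, a]:
  a=1: (1, 0, 446)  [1]
  a=2: (2, 0, 223)  [1]
  a=3: (3, -2, 149), (3, 2, 149)  [2]
  a=4: none
  a=5: (5, -4, 90), (5, 4, 90)  [2]
  a=6: (6, -4, 75), (6, 4, 75)  [2]
  a=7: (7, -6, 65), (7, 6, 65)  [2]
  a=8: none
  a=9: (9, -4, 50), (9, 4, 50)  [2]
  a=10: (10, -4, 45), (10, 4, 45)  [2]
  a=11: (11, -8, 42), (11, 8, 42)  [2]
  a=12: none
  a=13: (13, -6, 35), (13, 6, 35)  [2]
  a=14: (14, -8, 33), (14, 8, 33)  [2]
  a=15: (15, -14, 33), (15, -4, 30), (15, 4, 30), (15, 14, 33)  [4]
  a=16: none
  a=17: (17, -16, 30), (17, 16, 30)  [2]
  a=18: (18, -4, 25), (18, 4, 25)  [2]
  a=19..20: none
  a=21: (21, -20, 26), (21, -8, 22), (21, 8, 22), (21, 20, 26)  [4]
  a=22..24: none
Total reduced forms: 1 + 1 + 2 + 2 + 2 + 2 + 2 + 2 + 2 + 2 + 2 + 4 + 2 + 2 + 4 = 32
h = 32

32


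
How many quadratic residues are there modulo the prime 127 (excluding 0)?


For prime p, the number of non-zero quadratic residues is (p-1)/2.
= (127-1)/2
= 63

63


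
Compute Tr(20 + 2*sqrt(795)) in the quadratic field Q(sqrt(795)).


Tr(a + b*sqrt(d)) = (a + b*sqrt(d)) + (a - b*sqrt(d)) = 2a
= 2 * (20)
= 40

40


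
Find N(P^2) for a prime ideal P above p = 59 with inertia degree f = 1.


N(P^a) = p^(a*f)
= 59^(2*1)
= 59^2
= 3481

3481


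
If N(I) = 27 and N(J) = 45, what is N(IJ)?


N(IJ) = N(I) * N(J)
= 27 * 45
= 1215

1215


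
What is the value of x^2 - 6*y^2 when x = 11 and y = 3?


x^2 - d*y^2
= 11^2 - 6*3^2
= 121 - 54
= 67

67


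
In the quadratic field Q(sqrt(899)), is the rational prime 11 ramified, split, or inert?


K = Q(sqrt(899)). Since d mod 4 = 3, disc(K) = 3596.
Check p | disc: 3596 mod 11 = 10.
p does not divide disc. Compute Legendre symbol (d/p):
8^((11-1)/2) mod 11 = -1
(d/p) = -1, so p is inert: (p) stays prime with e=1, f=2, g=1.
Therefore p is inert.

inert


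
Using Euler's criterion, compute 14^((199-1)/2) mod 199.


p = 199 is prime and the exponent is (p-1)/2 = 99, so by Euler's criterion 14^99 = (14/199) = +1 or -1 mod 199.
Compute by square-and-multiply:
  99 = 64 + 32 + 2 + 1 (binary 1100011)
  Repeated squaring mod 199: 14^1 = 14, 14^2 = 196, 14^4 = 9, 14^8 = 81, 14^16 = 193, 14^32 = 36, 14^64 = 102
  14^99 = 14^64 * 14^32 * 14^2 * 14^1 = 102 * 36 * 196 * 14 mod 199
    102 * 36 = 3672 = 90 mod 199
    90 * 196 = 17640 = 128 mod 199
    128 * 14 = 1792 = 1 mod 199
  14^99 = 1 mod 199
Result 1: 14 is a quadratic residue mod 199.
14^99 mod 199 = 1

1


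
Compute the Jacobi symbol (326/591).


Compute (326/591) via quadratic reciprocity:
  pull out 2: (2/591) = +1  (since 591 mod 8 = 7)
  reciprocity: (163/591) -> -(591/163)
  reduce: (102/163)
  pull out 2: (2/163) = -1  (since 163 mod 8 = 3)
  reciprocity: (51/163) -> -(163/51)
  reduce: (10/51)
  pull out 2: (2/51) = -1  (since 51 mod 8 = 3)
  reciprocity: (5/51) -> +(51/5)
  reduce: (1/5)
  (1/5) = 1
Product of signs = 1

1


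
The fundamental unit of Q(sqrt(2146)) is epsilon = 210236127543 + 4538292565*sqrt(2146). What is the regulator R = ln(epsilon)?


epsilon = 210236127543 + 4538292565*sqrt(2146)
= 4.2047e+11
R = ln(4.2047e+11)
= 26.7646

26.7646


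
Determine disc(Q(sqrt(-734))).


For K = Q(sqrt(d)) with d squarefree: disc(K) = d if d = 1 mod 4, and disc(K) = 4d if d = 2 or 3 mod 4.
Here d = -734, and d mod 4 = 2.
d = 2 mod 4, not 1 (O_K = Z[sqrt(d)]), so disc(K) = 4d = 4 * (-734) = -2936

-2936


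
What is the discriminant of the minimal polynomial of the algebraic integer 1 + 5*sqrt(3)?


The element 1 + 5*sqrt(3) has minimal polynomial:
x^2 - 2*x - 74
Discriminant = (-2)^2 - 4*(-74)
= 4 + 296
= 300

300


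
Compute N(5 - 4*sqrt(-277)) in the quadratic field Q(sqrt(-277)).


N(a + b*sqrt(d)) = a^2 - d*b^2
= (5)^2 - (-277)*(-4)^2
= 25 + 4432
= 4457

4457


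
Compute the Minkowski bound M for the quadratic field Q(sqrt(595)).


d = 595, d mod 4 = 3, so disc(K) = 4d = 2380; |disc(K)| = 2380
Real quadratic field, so n = 2, s = r2 = 0, r1 = 2
M = (n!/n^n) * (4/pi)^s * sqrt(|disc(K)|) = (2!/2^2) * (4/pi)^0 * sqrt(2380)
= 0.5 * 1.000000 * 48.785244
= 24.3926

24.3926


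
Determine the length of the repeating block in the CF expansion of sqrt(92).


Run the CF algorithm for sqrt(92).
a_0 = floor(sqrt(92)) = 9; set m_0=0, q_0=1.
Recurrence: m' = q*a - m,  q' = (d - m'^2)/q,  a' = floor((a_0 + m')/q').
  step 1: m=9, q=11, a=1
  step 2: m=2, q=8, a=1
  step 3: m=6, q=7, a=2
  step 4: m=8, q=4, a=4
  step 5: m=8, q=7, a=2
  step 6: m=6, q=8, a=1
  step 7: m=2, q=11, a=1
  step 8: m=9, q=1, a=18
a_8 = 2*a_0 = 18, so the period closes here.
sqrt(92) = [9; 1, 1, 2, 4, 2, 1, 1, 18]
Period length = 8

8


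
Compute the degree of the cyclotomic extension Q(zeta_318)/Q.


The degree equals Euler's totient phi(318).
318 = 2 * 3 * 53
phi(318) = 104

104


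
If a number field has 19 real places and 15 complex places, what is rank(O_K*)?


By Dirichlet's unit theorem:
rank = r1 + r2 - 1
= 19 + 15 - 1
= 33

33


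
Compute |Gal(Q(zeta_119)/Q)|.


|Gal(Q(zeta_119)/Q)| = phi(119)
= 96

96


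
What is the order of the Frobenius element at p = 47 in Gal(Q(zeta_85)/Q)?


The Frobenius at p in Gal(Q(zeta_n)/Q) = (Z/nZ)* is the class of p, so its order is ord_85(47), the smallest k >= 1 with 47^k = 1 mod 85.
n = 85 = 5 * 17, phi(85) = 64; the order divides phi(n).
Divisors of 64: 1, 2, 4, 8, 16, 32, 64
Repeated squaring mod 85: 47^1 = 47, 47^2 = 84, 47^4 = 1, 47^8 = 1, 47^16 = 1, 47^32 = 1, 47^64 = 1
Test divisors in increasing order:
  k=1: 47^1 = 47 mod 85
  k=2: 47^2 = 84 mod 85
  k=4: 47^4 = 1 mod 85  <- first divisor giving 1
Order = 4

4


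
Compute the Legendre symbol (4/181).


p = 181 is prime, so compute (4/181) with the reciprocity algorithm (Jacobi-symbol steps: pull out 2s via (2/n), flip via reciprocity, reduce):
  pull out 2: (2/181) = -1  (since 181 mod 8 = 5)
  pull out 2: (2/181) = -1  (since 181 mod 8 = 5)
  (1/181) = 1
Product of signs = 1
(4/181) = 1

1


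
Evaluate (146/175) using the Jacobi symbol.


Compute (146/175) via quadratic reciprocity:
  pull out 2: (2/175) = +1  (since 175 mod 8 = 7)
  reciprocity: (73/175) -> +(175/73)
  reduce: (29/73)
  reciprocity: (29/73) -> +(73/29)
  reduce: (15/29)
  reciprocity: (15/29) -> +(29/15)
  reduce: (14/15)
  pull out 2: (2/15) = +1  (since 15 mod 8 = 7)
  reciprocity: (7/15) -> -(15/7)
  reduce: (1/7)
  (1/7) = 1
Product of signs = -1

-1


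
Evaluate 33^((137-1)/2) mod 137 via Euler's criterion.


p = 137 is prime and the exponent is (p-1)/2 = 68, so by Euler's criterion 33^68 = (33/137) = +1 or -1 mod 137.
Compute by square-and-multiply:
  68 = 64 + 4 (binary 1000100)
  Repeated squaring mod 137: 33^1 = 33, 33^2 = 130, 33^4 = 49, 33^8 = 72, 33^16 = 115, 33^32 = 73, 33^64 = 123
  33^68 = 33^64 * 33^4 = 123 * 49 mod 137
    123 * 49 = 6027 = 136 mod 137
  33^68 = 136 mod 137
Result 136 = p - 1 = -1 mod 137: 33 is a quadratic non-residue mod 137. As a residue in [0, p-1] the value is 136.
33^68 mod 137 = 136

136


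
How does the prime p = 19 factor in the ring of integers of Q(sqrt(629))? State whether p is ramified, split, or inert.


K = Q(sqrt(629)). Since d mod 4 = 1, disc(K) = 629.
Check p | disc: 629 mod 19 = 2.
p does not divide disc. Compute Legendre symbol (d/p):
2^((19-1)/2) mod 19 = -1
(d/p) = -1, so p is inert: (p) stays prime with e=1, f=2, g=1.
Therefore p is inert.

inert


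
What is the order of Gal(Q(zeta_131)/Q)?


|Gal(Q(zeta_131)/Q)| = phi(131)
= 130

130


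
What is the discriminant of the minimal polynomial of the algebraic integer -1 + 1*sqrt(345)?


The element -1 + 1*sqrt(345) has minimal polynomial:
x^2 + 2*x - 344
Discriminant = (2)^2 - 4*(-344)
= 4 + 1376
= 1380

1380


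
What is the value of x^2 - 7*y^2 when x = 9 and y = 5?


x^2 - d*y^2
= 9^2 - 7*5^2
= 81 - 175
= -94

-94


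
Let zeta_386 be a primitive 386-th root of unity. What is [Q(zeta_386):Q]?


The degree equals Euler's totient phi(386).
386 = 2 * 193
phi(386) = 192

192


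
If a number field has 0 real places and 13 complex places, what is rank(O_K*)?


By Dirichlet's unit theorem:
rank = r1 + r2 - 1
= 0 + 13 - 1
= 12

12


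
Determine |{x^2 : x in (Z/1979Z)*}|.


For prime p, the number of non-zero quadratic residues is (p-1)/2.
= (1979-1)/2
= 989

989


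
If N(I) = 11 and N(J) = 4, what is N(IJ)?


N(IJ) = N(I) * N(J)
= 11 * 4
= 44

44


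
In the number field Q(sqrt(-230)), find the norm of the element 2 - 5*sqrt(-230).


N(a + b*sqrt(d)) = a^2 - d*b^2
= (2)^2 - (-230)*(-5)^2
= 4 + 5750
= 5754

5754


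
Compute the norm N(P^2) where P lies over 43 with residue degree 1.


N(P^a) = p^(a*f)
= 43^(2*1)
= 43^2
= 1849

1849


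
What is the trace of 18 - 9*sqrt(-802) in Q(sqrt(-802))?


Tr(a + b*sqrt(d)) = (a + b*sqrt(d)) + (a - b*sqrt(d)) = 2a
= 2 * (18)
= 36

36


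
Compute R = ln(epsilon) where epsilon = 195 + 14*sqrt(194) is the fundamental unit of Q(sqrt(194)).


epsilon = 195 + 14*sqrt(194)
= 389.9974
R = ln(389.9974)
= 5.9661

5.9661


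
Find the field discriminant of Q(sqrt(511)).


For K = Q(sqrt(d)) with d squarefree: disc(K) = d if d = 1 mod 4, and disc(K) = 4d if d = 2 or 3 mod 4.
Here d = 511, and d mod 4 = 3.
d = 3 mod 4, not 1 (O_K = Z[sqrt(d)]), so disc(K) = 4d = 4 * (511) = 2044

2044


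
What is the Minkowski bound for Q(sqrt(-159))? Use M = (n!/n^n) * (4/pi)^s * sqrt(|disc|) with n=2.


d = -159, d mod 4 = 1, so disc(K) = d = -159; |disc(K)| = 159
Imaginary quadratic field, so n = 2, s = r2 = 1, r1 = 0
M = (n!/n^n) * (4/pi)^s * sqrt(|disc(K)|) = (2!/2^2) * (4/pi)^1 * sqrt(159)
= 0.5 * 1.273240 * 12.609520
= 8.0275

8.0275


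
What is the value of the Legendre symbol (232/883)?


p = 883 is prime, so compute (232/883) with the reciprocity algorithm (Jacobi-symbol steps: pull out 2s via (2/n), flip via reciprocity, reduce):
  pull out 2: (2/883) = -1  (since 883 mod 8 = 3)
  pull out 2: (2/883) = -1  (since 883 mod 8 = 3)
  pull out 2: (2/883) = -1  (since 883 mod 8 = 3)
  reciprocity: (29/883) -> +(883/29)
  reduce: (13/29)
  reciprocity: (13/29) -> +(29/13)
  reduce: (3/13)
  reciprocity: (3/13) -> +(13/3)
  reduce: (1/3)
  (1/3) = 1
Product of signs = -1
(232/883) = -1

-1


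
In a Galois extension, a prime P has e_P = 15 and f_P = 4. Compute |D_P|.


|D_P| = e * f
= 15 * 4
= 60

60


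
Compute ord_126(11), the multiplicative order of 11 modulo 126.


We want ord_126(11), the smallest k >= 1 with 11^k = 1 mod 126.
n = 126 = 2 * 3^2 * 7, phi(126) = 36; the order divides phi(n).
Divisors of 36: 1, 2, 3, 4, 6, 9, 12, 18, 36
Repeated squaring mod 126: 11^1 = 11, 11^2 = 121, 11^4 = 25, 11^8 = 121, 11^16 = 25, 11^32 = 121
Test divisors in increasing order:
  k=1: 11^1 = 11 mod 126
  k=2: 11^2 = 121 mod 126
  k=3: 11^3 = 121 * 11 = 71 mod 126
  k=4: 11^4 = 25 mod 126
  k=6: 11^6 = 25 * 121 = 1 mod 126  <- first divisor giving 1
Order = 6

6


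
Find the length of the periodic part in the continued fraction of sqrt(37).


Run the CF algorithm for sqrt(37).
a_0 = floor(sqrt(37)) = 6; set m_0=0, q_0=1.
Recurrence: m' = q*a - m,  q' = (d - m'^2)/q,  a' = floor((a_0 + m')/q').
  step 1: m=6, q=1, a=12
a_1 = 2*a_0 = 12, so the period closes here.
sqrt(37) = [6; 12]
Period length = 1

1


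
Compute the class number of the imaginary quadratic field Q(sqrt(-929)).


K = Q(sqrt(-929)). d mod 4 = 3, so D = disc(K) = 4d = -3716
h(K) equals the number of primitive reduced positive-definite forms (a, b, c) = a*x^2 + b*x*y + c*y^2 with b^2 - 4ac = D,
where reduced means |b| <= a <= c, with b >= 0 whenever |b| = a or a = c, and primitive means gcd(a, b, c) = 1.
Reduced forces 3a^2 <= |D| = 3716, so 1 <= a <= 35; b must have the parity of D, and c = (b^2 - D)/(4a) must be an integer >= a.
Enumerate a = 1..35, b in [-a, a]:
  a=1: (1, 0, 929)  [1]
  a=2: (2, 2, 465)  [1]
  a=3: (3, -2, 310), (3, 2, 310)  [2]
  a=4: none
  a=5: (5, -2, 186), (5, 2, 186)  [2]
  a=6: (6, -2, 155), (6, 2, 155)  [2]
  a=7: (7, -6, 134), (7, 6, 134)  [2]
  a=8: none
  a=9: (9, -8, 105), (9, 8, 105)  [2]
  a=10: (10, -2, 93), (10, 2, 93)  [2]
  a=11..13: none
  a=14: (14, -6, 67), (14, 6, 67)  [2]
  a=15: (15, -8, 63), (15, -2, 62), (15, 2, 62), (15, 8, 63)  [4]
  a=16..17: none
  a=18: (18, -10, 53), (18, 10, 53)  [2]
  a=19..20: none
  a=21: (21, -20, 49), (21, -8, 45), (21, 8, 45), (21, 20, 49)  [4]
  a=22..24: none
  a=25: (25, -22, 42), (25, 22, 42)  [2]
  a=26: none
  a=27: (27, -8, 35), (27, 8, 35)  [2]
  a=28: none
  a=29: (29, -24, 37), (29, 24, 37)  [2]
  a=30: (30, -22, 35), (30, -2, 31), (30, 2, 31), (30, 22, 35)  [4]
  a=31..35: none
Total reduced forms: 1 + 1 + 2 + 2 + 2 + 2 + 2 + 2 + 2 + 4 + 2 + 4 + 2 + 2 + 2 + 4 = 36
h = 36

36


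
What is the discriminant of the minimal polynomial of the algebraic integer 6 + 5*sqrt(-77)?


The element 6 + 5*sqrt(-77) has minimal polynomial:
x^2 - 12*x + 1961
Discriminant = (-12)^2 - 4*(1961)
= 144 - 7844
= -7700

-7700


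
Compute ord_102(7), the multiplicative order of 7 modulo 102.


We want ord_102(7), the smallest k >= 1 with 7^k = 1 mod 102.
n = 102 = 2 * 3 * 17, phi(102) = 32; the order divides phi(n).
Divisors of 32: 1, 2, 4, 8, 16, 32
Repeated squaring mod 102: 7^1 = 7, 7^2 = 49, 7^4 = 55, 7^8 = 67, 7^16 = 1, 7^32 = 1
Test divisors in increasing order:
  k=1: 7^1 = 7 mod 102
  k=2: 7^2 = 49 mod 102
  k=4: 7^4 = 55 mod 102
  k=8: 7^8 = 67 mod 102
  k=16: 7^16 = 1 mod 102  <- first divisor giving 1
Order = 16

16


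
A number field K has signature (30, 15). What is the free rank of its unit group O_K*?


By Dirichlet's unit theorem:
rank = r1 + r2 - 1
= 30 + 15 - 1
= 44

44


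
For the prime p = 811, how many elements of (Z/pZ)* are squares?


For prime p, the number of non-zero quadratic residues is (p-1)/2.
= (811-1)/2
= 405

405


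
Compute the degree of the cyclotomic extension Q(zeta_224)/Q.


The degree equals Euler's totient phi(224).
224 = 2^5 * 7
phi(224) = 96

96


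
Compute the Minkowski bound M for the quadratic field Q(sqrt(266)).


d = 266, d mod 4 = 2, so disc(K) = 4d = 1064; |disc(K)| = 1064
Real quadratic field, so n = 2, s = r2 = 0, r1 = 2
M = (n!/n^n) * (4/pi)^s * sqrt(|disc(K)|) = (2!/2^2) * (4/pi)^0 * sqrt(1064)
= 0.5 * 1.000000 * 32.619013
= 16.3095

16.3095


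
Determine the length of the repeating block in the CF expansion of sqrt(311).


Run the CF algorithm for sqrt(311).
a_0 = floor(sqrt(311)) = 17; set m_0=0, q_0=1.
Recurrence: m' = q*a - m,  q' = (d - m'^2)/q,  a' = floor((a_0 + m')/q').
  step 1: m=17, q=22, a=1
  step 2: m=5, q=13, a=1
  step 3: m=8, q=19, a=1
  step 4: m=11, q=10, a=2
  step 5: m=9, q=23, a=1
  step 6: m=14, q=5, a=6
  step 7: m=16, q=11, a=3
  step 8: m=17, q=2, a=17
  step 9: m=17, q=11, a=3
  step 10: m=16, q=5, a=6
  step 11: m=14, q=23, a=1
  step 12: m=9, q=10, a=2
  step 13: m=11, q=19, a=1
  step 14: m=8, q=13, a=1
  step 15: m=5, q=22, a=1
  step 16: m=17, q=1, a=34
a_16 = 2*a_0 = 34, so the period closes here.
sqrt(311) = [17; 1, 1, 1, 2, 1, 6, 3, 17, 3, 6, 1, 2, 1, 1, 1, 34]
Period length = 16

16


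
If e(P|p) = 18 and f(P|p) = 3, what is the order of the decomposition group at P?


|D_P| = e * f
= 18 * 3
= 54

54


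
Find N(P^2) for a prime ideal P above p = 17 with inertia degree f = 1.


N(P^a) = p^(a*f)
= 17^(2*1)
= 17^2
= 289

289


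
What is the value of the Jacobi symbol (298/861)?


Compute (298/861) via quadratic reciprocity:
  pull out 2: (2/861) = -1  (since 861 mod 8 = 5)
  reciprocity: (149/861) -> +(861/149)
  reduce: (116/149)
  pull out 2: (2/149) = -1  (since 149 mod 8 = 5)
  pull out 2: (2/149) = -1  (since 149 mod 8 = 5)
  reciprocity: (29/149) -> +(149/29)
  reduce: (4/29)
  pull out 2: (2/29) = -1  (since 29 mod 8 = 5)
  pull out 2: (2/29) = -1  (since 29 mod 8 = 5)
  (1/29) = 1
Product of signs = -1

-1


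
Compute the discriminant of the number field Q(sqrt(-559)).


For K = Q(sqrt(d)) with d squarefree: disc(K) = d if d = 1 mod 4, and disc(K) = 4d if d = 2 or 3 mod 4.
Here d = -559, and d mod 4 = 1.
d = 1 mod 4 (O_K = Z[(1+sqrt(d))/2]), so disc(K) = d = -559

-559


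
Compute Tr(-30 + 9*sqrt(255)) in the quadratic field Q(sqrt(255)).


Tr(a + b*sqrt(d)) = (a + b*sqrt(d)) + (a - b*sqrt(d)) = 2a
= 2 * (-30)
= -60

-60


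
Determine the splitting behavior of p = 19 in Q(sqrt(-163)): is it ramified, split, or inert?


K = Q(sqrt(-163)). Since d mod 4 = 1, disc(K) = -163.
Check p | disc: -163 mod 19 = 8.
p does not divide disc. Compute Legendre symbol (d/p):
8^((19-1)/2) mod 19 = -1
(d/p) = -1, so p is inert: (p) stays prime with e=1, f=2, g=1.
Therefore p is inert.

inert


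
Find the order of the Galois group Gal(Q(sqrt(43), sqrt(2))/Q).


The 2 square roots of distinct primes are multiplicatively independent over Q,
so [K:Q] = 2^2 and Gal(K/Q) is isomorphic to (Z/2Z)^2.
|Gal| = 2^2 = 4

4


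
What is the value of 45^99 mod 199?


p = 199 is prime and the exponent is (p-1)/2 = 99, so by Euler's criterion 45^99 = (45/199) = +1 or -1 mod 199.
Compute by square-and-multiply:
  99 = 64 + 32 + 2 + 1 (binary 1100011)
  Repeated squaring mod 199: 45^1 = 45, 45^2 = 35, 45^4 = 31, 45^8 = 165, 45^16 = 161, 45^32 = 51, 45^64 = 14
  45^99 = 45^64 * 45^32 * 45^2 * 45^1 = 14 * 51 * 35 * 45 mod 199
    14 * 51 = 714 = 117 mod 199
    117 * 35 = 4095 = 115 mod 199
    115 * 45 = 5175 = 1 mod 199
  45^99 = 1 mod 199
Result 1: 45 is a quadratic residue mod 199.
45^99 mod 199 = 1

1


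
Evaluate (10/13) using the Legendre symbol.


p = 13 is prime, so compute (10/13) with the reciprocity algorithm (Jacobi-symbol steps: pull out 2s via (2/n), flip via reciprocity, reduce):
  pull out 2: (2/13) = -1  (since 13 mod 8 = 5)
  reciprocity: (5/13) -> +(13/5)
  reduce: (3/5)
  reciprocity: (3/5) -> +(5/3)
  reduce: (2/3)
  pull out 2: (2/3) = -1  (since 3 mod 8 = 3)
  (1/3) = 1
Product of signs = 1
(10/13) = 1

1


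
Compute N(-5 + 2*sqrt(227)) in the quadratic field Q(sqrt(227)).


N(a + b*sqrt(d)) = a^2 - d*b^2
= (-5)^2 - (227)*(2)^2
= 25 - 908
= -883

-883


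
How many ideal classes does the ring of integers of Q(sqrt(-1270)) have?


K = Q(sqrt(-1270)). d mod 4 = 2, so D = disc(K) = 4d = -5080
h(K) equals the number of primitive reduced positive-definite forms (a, b, c) = a*x^2 + b*x*y + c*y^2 with b^2 - 4ac = D,
where reduced means |b| <= a <= c, with b >= 0 whenever |b| = a or a = c, and primitive means gcd(a, b, c) = 1.
Reduced forces 3a^2 <= |D| = 5080, so 1 <= a <= 41; b must have the parity of D, and c = (b^2 - D)/(4a) must be an integer >= a.
Enumerate a = 1..41, b in [-a, a]:
  a=1: (1, 0, 1270)  [1]
  a=2: (2, 0, 635)  [1]
  a=3..4: none
  a=5: (5, 0, 254)  [1]
  a=6: none
  a=7: (7, -4, 182), (7, 4, 182)  [2]
  a=8..9: none
  a=10: (10, 0, 127)  [1]
  a=11..12: none
  a=13: (13, -4, 98), (13, 4, 98)  [2]
  a=14: (14, -4, 91), (14, 4, 91)  [2]
  a=15..22: none
  a=23: (23, -16, 58), (23, 16, 58)  [2]
  a=24..25: none
  a=26: (26, -4, 49), (26, 4, 49)  [2]
  a=27..28: none
  a=29: (29, -16, 46), (29, 16, 46)  [2]
  a=30: none
  a=31: (31, -2, 41), (31, 2, 41)  [2]
  a=32..34: none
  a=35: (35, -10, 37), (35, 10, 37)  [2]
  a=36..41: none
Total reduced forms: 1 + 1 + 1 + 2 + 1 + 2 + 2 + 2 + 2 + 2 + 2 + 2 = 20
h = 20

20
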